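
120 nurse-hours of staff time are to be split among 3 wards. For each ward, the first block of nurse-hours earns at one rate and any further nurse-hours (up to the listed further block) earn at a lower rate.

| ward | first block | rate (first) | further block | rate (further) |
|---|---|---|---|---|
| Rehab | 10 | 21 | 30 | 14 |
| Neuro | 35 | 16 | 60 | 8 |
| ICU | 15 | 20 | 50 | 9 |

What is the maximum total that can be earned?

Rank every tier by rate: Rehab/first 21 > ICU/first 20 > Neuro/first 16 > Rehab/second 14 > ICU/second 9 > Neuro/second 8.
Fill Rehab first block (10 at 21) ; 110 left.
ICU first at 20: fill all 15 ; 95 left.
Neuro/first (16): +35 ; 60 left.
Rehab second at 14: fill all 30 ; 30 left.
ICU/second: +30 of 50 at 9; pool empty.
Total = 21×10 + 20×15 + 16×35 + 14×30 + 9×30 = 1760.

1760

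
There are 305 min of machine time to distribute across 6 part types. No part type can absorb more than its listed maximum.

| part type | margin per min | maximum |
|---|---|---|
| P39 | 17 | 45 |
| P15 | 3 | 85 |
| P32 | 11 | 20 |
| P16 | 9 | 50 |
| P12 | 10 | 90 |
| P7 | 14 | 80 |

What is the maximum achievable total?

Rank by margin per min: P39 17 > P7 14 > P32 11 > P12 10 > P16 9 > P15 3.
P39: +45 to 45 (cap) ; 260 left.
P7: +80 to 80 (cap) ; 180 left.
P32: +20 to 20 (cap) ; 160 left.
P12: +90 to 90 (cap) ; 70 left.
P16: +50 to 50 (cap) ; 20 left.
Only 20 left; P15 takes them to reach 20.
Total = 17×45 + 3×20 + 11×20 + 9×50 + 10×90 + 14×80 = 3515.

3515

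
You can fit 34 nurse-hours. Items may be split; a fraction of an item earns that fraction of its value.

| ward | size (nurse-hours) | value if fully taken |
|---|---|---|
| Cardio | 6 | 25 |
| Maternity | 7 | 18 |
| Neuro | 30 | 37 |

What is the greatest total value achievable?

68.9

Sort by value density: Cardio 25/6≈4.17, Maternity 18/7≈2.57, Neuro 37/30≈1.23.
Take all of Cardio (6 nurse-hours, value 25) → 28 nurse-hours left.
Take all of Maternity (7 nurse-hours, value 18) → 21 nurse-hours left.
21 nurse-hours left: a 21/30 share of Neuro gives 37×21/30 = 25.9.
Total value = 68.9.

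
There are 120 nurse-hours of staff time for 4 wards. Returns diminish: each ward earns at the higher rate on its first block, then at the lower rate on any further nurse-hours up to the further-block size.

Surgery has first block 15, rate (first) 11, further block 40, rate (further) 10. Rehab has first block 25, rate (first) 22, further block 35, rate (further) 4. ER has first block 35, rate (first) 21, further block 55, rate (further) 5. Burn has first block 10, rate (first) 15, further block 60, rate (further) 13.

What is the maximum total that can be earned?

2085

Rank every tier by rate: Rehab/tier1 22 > ER/tier1 21 > Burn/tier1 15 > Burn/tier2 13 > Surgery/tier1 11 > Surgery/tier2 10 > ER/tier2 5 > Rehab/tier2 4.
Rehab tier1 at 22: fill all 25 — 95 left.
Fill ER tier1 block (35 at 21) — 60 left.
Fill Burn tier1 block (10 at 15) — 50 left.
Burn tier2 at 13: only 50 left, fill 50.
Total = 22×25 + 21×35 + 15×10 + 13×50 = 2085.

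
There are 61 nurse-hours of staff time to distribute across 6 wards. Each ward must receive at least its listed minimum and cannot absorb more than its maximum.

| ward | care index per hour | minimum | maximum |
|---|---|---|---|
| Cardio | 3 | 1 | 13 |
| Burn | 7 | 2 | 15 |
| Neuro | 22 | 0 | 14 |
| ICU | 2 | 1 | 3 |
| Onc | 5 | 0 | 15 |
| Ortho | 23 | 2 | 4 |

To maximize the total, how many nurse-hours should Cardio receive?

12

Meeting every minimum uses 1+2+0+1+0+2 = 6 nurse-hours, leaving 55.
Order the wards by care index per hour: Ortho 23 > Neuro 22 > Burn 7 > Onc 5 > Cardio 3 > ICU 2.
Ortho: +2 to 4 (cap) → 53 left.
Neuro takes 14 more to reach its cap of 14 → 39 left.
Burn takes 13 more to reach its cap of 15 → 26 left.
Give Onc 15 more to hit its cap of 15 → 11 left.
Only 11 left; Cardio takes them to reach 12.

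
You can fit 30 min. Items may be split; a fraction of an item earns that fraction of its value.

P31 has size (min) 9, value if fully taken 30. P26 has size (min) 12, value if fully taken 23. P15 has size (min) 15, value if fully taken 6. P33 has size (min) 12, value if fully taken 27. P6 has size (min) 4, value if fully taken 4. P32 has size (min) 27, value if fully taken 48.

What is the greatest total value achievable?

74.25

Best value per unit of size first: P31 30/9≈3.33, P33 27/12≈2.25, P26 23/12≈1.92, P32 48/27≈1.78, P6 4/4≈1, P15 6/15≈0.4.
Take all of P31 (9 min, value 30) ; 21 min left.
Take all of P33 (12 min, value 27) ; 9 min left.
9 min left: a 9/12 share of P26 gives 23×9/12 = 17.25.
Total value = 74.25.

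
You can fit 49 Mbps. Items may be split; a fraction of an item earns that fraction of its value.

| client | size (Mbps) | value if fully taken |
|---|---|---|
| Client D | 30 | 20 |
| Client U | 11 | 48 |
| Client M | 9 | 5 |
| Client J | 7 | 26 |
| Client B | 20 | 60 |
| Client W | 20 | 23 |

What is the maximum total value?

146.65

Best value per unit of size first: Client U 48/11≈4.36, Client J 26/7≈3.71, Client B 60/20≈3, Client W 23/20≈1.15, Client D 20/30≈0.667, Client M 5/9≈0.556.
Take all of Client U (11 Mbps, value 48) → 38 Mbps left.
Take all of Client J (7 Mbps, value 26) → 31 Mbps left.
All 20 Mbps of Client B fit (value 60) → 11 remain.
Fill the last 11 Mbps with part of Client W: 11/20 of it earns 12.65.
Total value = 146.65.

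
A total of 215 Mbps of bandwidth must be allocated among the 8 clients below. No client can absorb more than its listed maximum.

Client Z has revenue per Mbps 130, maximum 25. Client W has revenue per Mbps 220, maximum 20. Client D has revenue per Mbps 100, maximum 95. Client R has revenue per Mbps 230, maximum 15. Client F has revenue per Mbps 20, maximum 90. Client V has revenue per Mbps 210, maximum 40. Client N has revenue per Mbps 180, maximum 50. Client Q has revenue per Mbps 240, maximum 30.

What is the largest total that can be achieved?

39200

Highest revenue per Mbps first: Client Q 240 > Client R 230 > Client W 220 > Client V 210 > Client N 180 > Client Z 130 > Client D 100 > Client F 20.
Client Q takes 30 to reach its cap of 30 → 185 left.
Client R: +15 to 15 (cap) → 170 left.
Client W: +20 to 20 (cap) → 150 left.
Client V: +40 to 40 (cap) → 110 left.
Client N takes 50 to reach its cap of 50 → 60 left.
Give Client Z 25 to hit its cap of 25 → 35 left.
Client D has room for 95 but only 35 remain, so it gets 35.
Total = 130×25 + 220×20 + 100×35 + 230×15 + 210×40 + 180×50 + 240×30 = 39200.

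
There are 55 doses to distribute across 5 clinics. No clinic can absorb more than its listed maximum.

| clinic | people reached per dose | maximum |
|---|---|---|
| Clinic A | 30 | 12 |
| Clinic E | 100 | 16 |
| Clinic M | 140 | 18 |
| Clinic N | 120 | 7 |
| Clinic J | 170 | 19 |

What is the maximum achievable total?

Order the clinics by people reached per dose: Clinic J 170 > Clinic M 140 > Clinic N 120 > Clinic E 100 > Clinic A 30.
Clinic J takes 19 to reach its cap of 19 — 36 left.
Give Clinic M 18 to hit its cap of 18 — 18 left.
Clinic N takes 7 to reach its cap of 7 — 11 left.
Clinic E: +11 (room for 16) → 11. Pool exhausted.
Total = 100×11 + 140×18 + 120×7 + 170×19 = 7690.

7690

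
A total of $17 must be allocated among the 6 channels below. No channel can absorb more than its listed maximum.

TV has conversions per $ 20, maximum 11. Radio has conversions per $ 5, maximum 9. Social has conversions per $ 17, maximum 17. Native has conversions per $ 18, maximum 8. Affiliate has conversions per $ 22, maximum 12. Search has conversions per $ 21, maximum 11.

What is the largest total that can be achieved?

Rank by conversions per $: Affiliate 22 > Search 21 > TV 20 > Native 18 > Social 17 > Radio 5.
Affiliate: +12 to 12 (cap) → 5 left.
Search has room for 11 but only 5 remain, so it gets 5.
Total = 22×12 + 21×5 = 369.

369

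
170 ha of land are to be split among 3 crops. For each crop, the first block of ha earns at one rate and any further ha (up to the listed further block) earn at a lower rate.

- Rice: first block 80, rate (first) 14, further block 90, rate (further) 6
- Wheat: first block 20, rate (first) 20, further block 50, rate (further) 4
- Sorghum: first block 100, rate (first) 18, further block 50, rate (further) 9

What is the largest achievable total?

2900

Rank every tier by rate: Wheat/first 20 > Sorghum/first 18 > Rice/first 14 > Sorghum/second 9 > Rice/second 6 > Wheat/second 4.
Wheat/first (20): +20 ; 150 left.
Fill Sorghum first block (100 at 18) ; 50 left.
Rice/first: +50 of 80 at 14; pool empty.
Total = 20×20 + 18×100 + 14×50 = 2900.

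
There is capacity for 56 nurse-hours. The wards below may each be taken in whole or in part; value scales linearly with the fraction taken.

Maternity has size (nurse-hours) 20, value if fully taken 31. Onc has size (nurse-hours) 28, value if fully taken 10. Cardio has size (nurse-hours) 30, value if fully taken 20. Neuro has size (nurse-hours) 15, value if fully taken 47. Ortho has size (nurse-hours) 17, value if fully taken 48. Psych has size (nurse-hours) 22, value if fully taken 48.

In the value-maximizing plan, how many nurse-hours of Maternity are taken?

2

Sort by value density: Neuro 47/15≈3.13, Ortho 48/17≈2.82, Psych 48/22≈2.18, Maternity 31/20≈1.55, Cardio 20/30≈0.667, Onc 10/28≈0.357.
All 15 nurse-hours of Neuro fit (value 47) ; 41 remain.
All 17 nurse-hours of Ortho fit (value 48) ; 24 remain.
Take all of Psych (22 nurse-hours, value 48) ; 2 nurse-hours left.
Fill the last 2 nurse-hours with part of Maternity: 2/20 of it earns 3.1.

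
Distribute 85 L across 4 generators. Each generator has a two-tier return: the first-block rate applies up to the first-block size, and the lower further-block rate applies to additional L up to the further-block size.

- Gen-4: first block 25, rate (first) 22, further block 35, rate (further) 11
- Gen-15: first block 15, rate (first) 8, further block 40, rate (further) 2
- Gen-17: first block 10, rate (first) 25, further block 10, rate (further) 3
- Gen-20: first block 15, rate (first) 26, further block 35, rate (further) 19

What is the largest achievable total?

1855

Order all 8 blocks by rate: Gen-20/first 26 > Gen-17/first 25 > Gen-4/first 22 > Gen-20/second 19 > Gen-4/second 11 > Gen-15/first 8 > Gen-17/second 3 > Gen-15/second 2.
Fill Gen-20 first block (15 at 26) ; 70 left.
Gen-17/first (25): +10 ; 60 left.
Fill Gen-4 first block (25 at 22) ; 35 left.
Gen-20/second (19): +35 ; 0 left.
Total = 26×15 + 25×10 + 22×25 + 19×35 = 1855.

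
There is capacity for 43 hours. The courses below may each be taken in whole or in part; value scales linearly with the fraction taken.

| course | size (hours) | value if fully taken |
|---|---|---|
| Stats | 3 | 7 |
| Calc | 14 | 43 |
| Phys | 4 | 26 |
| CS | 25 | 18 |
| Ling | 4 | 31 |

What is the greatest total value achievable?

Best value per unit of size first: Ling 31/4≈7.75, Phys 26/4≈6.5, Calc 43/14≈3.07, Stats 7/3≈2.33, CS 18/25≈0.72.
Ling: take in full, 4 hours for value 31 ; 39 left.
Take all of Phys (4 hours, value 26) ; 35 hours left.
Take all of Calc (14 hours, value 43) ; 21 hours left.
Stats: take in full, 3 hours for value 7 ; 18 left.
18 hours left: a 18/25 share of CS gives 18×18/25 = 12.96.
Total value = 119.96.

119.96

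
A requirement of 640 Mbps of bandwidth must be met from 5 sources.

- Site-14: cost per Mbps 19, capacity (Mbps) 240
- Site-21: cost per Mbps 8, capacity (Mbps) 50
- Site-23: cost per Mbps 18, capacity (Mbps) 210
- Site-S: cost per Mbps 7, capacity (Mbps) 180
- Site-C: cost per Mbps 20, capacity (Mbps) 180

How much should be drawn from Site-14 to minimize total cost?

Cheapest first:
Take 180 from Site-S at 7 ; need 460 more.
Site-21 (8): use full 50 ; 410 Mbps to go.
Site-23 at 18: take all 210 Mbps ; 200 still needed.
Site-14 (19): take the remaining 200 ; done.
Site-C: unused.

200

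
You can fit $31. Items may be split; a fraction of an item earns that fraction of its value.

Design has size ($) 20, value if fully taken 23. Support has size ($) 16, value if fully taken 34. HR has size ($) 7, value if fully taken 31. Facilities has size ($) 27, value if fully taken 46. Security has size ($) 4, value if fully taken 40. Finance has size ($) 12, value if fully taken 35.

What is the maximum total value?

Rank by value-to-size ratio: Security 40/4≈10, HR 31/7≈4.43, Finance 35/12≈2.92, Support 34/16≈2.12, Facilities 46/27≈1.7, Design 23/20≈1.15.
Security: take in full, 4 $ for value 40 — 27 left.
All 7 $ of HR fit (value 31) — 20 remain.
All 12 $ of Finance fit (value 35) — 8 remain.
8 $ left: a 8/16 share of Support gives 34×8/16 = 17.
Total value = 123.

123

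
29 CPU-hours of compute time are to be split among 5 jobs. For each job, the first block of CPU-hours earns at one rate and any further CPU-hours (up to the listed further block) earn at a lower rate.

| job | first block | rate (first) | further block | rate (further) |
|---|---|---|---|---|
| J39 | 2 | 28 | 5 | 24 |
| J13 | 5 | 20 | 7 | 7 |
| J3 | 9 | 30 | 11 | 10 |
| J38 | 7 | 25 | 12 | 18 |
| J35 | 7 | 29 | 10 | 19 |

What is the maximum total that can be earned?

800

Treat each block as its own option and order by rate: J3/T1 30 > J35/T1 29 > J39/T1 28 > J38/T1 25 > J39/T2 24 > J13/T1 20 > J35/T2 19 > J38/T2 18 > J3/T2 10 > J13/T2 7.
J3/T1 (30): +9 → 20 left.
J35/T1 (29): +7 → 13 left.
Fill J39 T1 block (2 at 28) → 11 left.
J38/T1 (25): +7 → 4 left.
J39 T2 at 24: only 4 left, fill 4.
Total = 30×9 + 29×7 + 28×2 + 25×7 + 24×4 = 800.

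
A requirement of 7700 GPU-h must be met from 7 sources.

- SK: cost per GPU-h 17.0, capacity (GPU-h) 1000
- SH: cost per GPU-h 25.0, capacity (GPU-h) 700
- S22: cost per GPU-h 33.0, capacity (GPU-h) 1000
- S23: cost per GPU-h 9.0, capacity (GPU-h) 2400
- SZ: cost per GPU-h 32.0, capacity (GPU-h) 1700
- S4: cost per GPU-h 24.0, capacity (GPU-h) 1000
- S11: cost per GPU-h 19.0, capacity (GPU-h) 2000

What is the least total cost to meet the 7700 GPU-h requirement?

Use sources in increasing cost order.
Take 2400 from S23 at 9.0 → need 5300 more.
Take 1000 from SK at 17.0 → need 4300 more.
S11 at 19.0: take all 2000 GPU-h → 2300 still needed.
S4 at 24.0: take all 1000 GPU-h → 1300 still needed.
SH (25.0): use full 700 → 600 GPU-h to go.
SZ at 32.0: take 600 of its 1700 → requirement met.
S22: unused.
Cost = 2400×9.0 + 1000×17.0 + 2000×19.0 + 1000×24.0 + 700×25.0 + 600×32.0 = 137300.

137300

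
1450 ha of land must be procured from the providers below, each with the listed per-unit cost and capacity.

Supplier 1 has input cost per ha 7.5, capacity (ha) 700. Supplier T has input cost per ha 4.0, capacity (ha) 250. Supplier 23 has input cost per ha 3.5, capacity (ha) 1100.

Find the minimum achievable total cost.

Cheapest first:
Supplier 23 (3.5): use full 1100 → 350 ha to go.
Supplier T (4.0): use full 250 → 100 ha to go.
Take 100 from Supplier 1 at 7.5 to finish.
Cost = 1100×3.5 + 250×4.0 + 100×7.5 = 5600.

5600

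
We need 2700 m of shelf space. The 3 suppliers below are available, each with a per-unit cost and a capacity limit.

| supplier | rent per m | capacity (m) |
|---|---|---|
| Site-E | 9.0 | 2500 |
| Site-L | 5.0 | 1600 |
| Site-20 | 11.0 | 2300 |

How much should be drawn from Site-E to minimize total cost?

Cheapest first:
Site-L (5.0): use full 1600 ; 1100 m to go.
Take 1100 from Site-E at 9.0 to finish.
Site-20: unused.

1100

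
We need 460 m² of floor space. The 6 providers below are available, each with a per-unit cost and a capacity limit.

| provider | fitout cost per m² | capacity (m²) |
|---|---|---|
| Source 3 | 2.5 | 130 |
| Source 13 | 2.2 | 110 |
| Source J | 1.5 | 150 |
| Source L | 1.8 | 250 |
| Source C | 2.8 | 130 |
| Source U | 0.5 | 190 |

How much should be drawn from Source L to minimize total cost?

Fill from the cheapest provider first.
Source U (0.5): use full 190 — 270 m² to go.
Source J (1.5): use full 150 — 120 m² to go.
Take 120 from Source L at 1.8 to finish.
Source 13, Source 3, Source C: unused.

120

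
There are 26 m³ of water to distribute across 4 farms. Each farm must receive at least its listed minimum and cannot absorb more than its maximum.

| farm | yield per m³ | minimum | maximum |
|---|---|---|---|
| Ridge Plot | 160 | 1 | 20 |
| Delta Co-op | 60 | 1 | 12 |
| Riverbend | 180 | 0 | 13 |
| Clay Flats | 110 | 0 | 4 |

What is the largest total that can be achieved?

Meeting every minimum uses 1+1+0+0 = 2 m³, leaving 24.
Rank by yield per m³: Riverbend 180 > Ridge Plot 160 > Clay Flats 110 > Delta Co-op 60.
Riverbend: +13 to 13 (cap) — 11 left.
Ridge Plot has room for 19 more but only 11 remain, so it gets 12.
Total = 160×12 + 60×1 + 180×13 = 4320.

4320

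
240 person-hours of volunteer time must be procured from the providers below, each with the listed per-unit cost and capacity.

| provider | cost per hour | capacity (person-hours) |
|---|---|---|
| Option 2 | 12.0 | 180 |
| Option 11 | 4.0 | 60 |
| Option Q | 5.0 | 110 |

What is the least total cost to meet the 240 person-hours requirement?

Use providers in increasing cost order.
Option 11 at 4.0: take all 60 person-hours ; 180 still needed.
Option Q (5.0): use full 110 ; 70 person-hours to go.
Option 2 (12.0): take the remaining 70 ; done.
Cost = 60×4.0 + 110×5.0 + 70×12.0 = 1630.

1630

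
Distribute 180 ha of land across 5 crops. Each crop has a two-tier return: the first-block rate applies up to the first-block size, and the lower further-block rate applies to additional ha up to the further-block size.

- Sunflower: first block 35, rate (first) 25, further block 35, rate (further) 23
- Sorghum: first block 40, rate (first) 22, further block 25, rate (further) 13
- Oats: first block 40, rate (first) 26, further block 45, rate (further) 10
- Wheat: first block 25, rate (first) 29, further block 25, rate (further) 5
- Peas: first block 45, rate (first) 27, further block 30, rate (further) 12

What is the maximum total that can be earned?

4660

Rank every tier by rate: Wheat/T1 29 > Peas/T1 27 > Oats/T1 26 > Sunflower/T1 25 > Sunflower/T2 23 > Sorghum/T1 22 > Sorghum/T2 13 > Peas/T2 12 > Oats/T2 10 > Wheat/T2 5.
Wheat T1 at 29: fill all 25 → 155 left.
Peas/T1 (27): +45 → 110 left.
Oats T1 at 26: fill all 40 → 70 left.
Sunflower T1 at 25: fill all 35 → 35 left.
Fill Sunflower T2 block (35 at 23) → 0 left.
Total = 29×25 + 27×45 + 26×40 + 25×35 + 23×35 = 4660.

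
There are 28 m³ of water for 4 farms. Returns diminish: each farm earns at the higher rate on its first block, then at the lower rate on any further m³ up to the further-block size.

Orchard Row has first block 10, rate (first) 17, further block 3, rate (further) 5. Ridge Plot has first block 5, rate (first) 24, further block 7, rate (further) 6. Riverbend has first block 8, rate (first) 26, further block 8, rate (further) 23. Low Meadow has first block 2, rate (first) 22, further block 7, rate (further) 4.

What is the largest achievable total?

641

Rank every tier by rate: Riverbend/first 26 > Ridge Plot/first 24 > Riverbend/second 23 > Low Meadow/first 22 > Orchard Row/first 17 > Ridge Plot/second 6 > Orchard Row/second 5 > Low Meadow/second 4.
Riverbend first at 26: fill all 8 → 20 left.
Fill Ridge Plot first block (5 at 24) → 15 left.
Fill Riverbend second block (8 at 23) → 7 left.
Low Meadow first at 22: fill all 2 → 5 left.
Orchard Row first at 17: only 5 left, fill 5.
Total = 26×8 + 24×5 + 23×8 + 22×2 + 17×5 = 641.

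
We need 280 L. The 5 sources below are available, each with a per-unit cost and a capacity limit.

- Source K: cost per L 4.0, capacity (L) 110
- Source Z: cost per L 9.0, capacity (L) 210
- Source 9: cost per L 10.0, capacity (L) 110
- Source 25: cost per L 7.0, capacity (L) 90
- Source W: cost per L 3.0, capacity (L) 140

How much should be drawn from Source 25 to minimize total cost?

Use sources in increasing cost order.
Take 140 from Source W at 3.0 → need 140 more.
Source K (4.0): use full 110 → 30 L to go.
Source 25 (7.0): take the remaining 30 → done.
Source Z, Source 9: unused.

30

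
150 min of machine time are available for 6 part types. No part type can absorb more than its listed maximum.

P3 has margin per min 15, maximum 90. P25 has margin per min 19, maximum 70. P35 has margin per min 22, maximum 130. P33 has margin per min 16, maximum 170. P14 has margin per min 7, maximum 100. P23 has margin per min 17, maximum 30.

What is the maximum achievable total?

Order the part types by margin per min: P35 22 > P25 19 > P23 17 > P33 16 > P3 15 > P14 7.
Give P35 130 to hit its cap of 130 → 20 left.
P25: +20 (room for 70) → 20. Pool exhausted.
Total = 19×20 + 22×130 = 3240.

3240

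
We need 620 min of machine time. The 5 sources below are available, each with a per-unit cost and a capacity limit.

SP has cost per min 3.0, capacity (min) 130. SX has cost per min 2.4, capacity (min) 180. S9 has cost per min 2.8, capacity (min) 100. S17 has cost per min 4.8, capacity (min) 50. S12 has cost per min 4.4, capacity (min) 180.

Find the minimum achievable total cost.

2038

Use sources in increasing cost order.
SX at 2.4: take all 180 min — 440 still needed.
Take 100 from S9 at 2.8 — need 340 more.
SP at 3.0: take all 130 min — 210 still needed.
Take 180 from S12 at 4.4 — need 30 more.
S17 at 4.8: take 30 of its 50 — requirement met.
Cost = 180×2.4 + 100×2.8 + 130×3.0 + 180×4.4 + 30×4.8 = 2038.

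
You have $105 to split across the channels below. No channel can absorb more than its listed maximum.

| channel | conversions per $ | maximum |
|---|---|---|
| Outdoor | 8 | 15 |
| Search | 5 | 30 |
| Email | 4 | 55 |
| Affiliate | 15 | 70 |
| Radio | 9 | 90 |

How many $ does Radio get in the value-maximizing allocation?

Rank by conversions per $: Affiliate 15 > Radio 9 > Outdoor 8 > Search 5 > Email 4.
Affiliate: +70 to 70 (cap) — 35 left.
Radio has room for 90 but only 35 remain, so it gets 35.

35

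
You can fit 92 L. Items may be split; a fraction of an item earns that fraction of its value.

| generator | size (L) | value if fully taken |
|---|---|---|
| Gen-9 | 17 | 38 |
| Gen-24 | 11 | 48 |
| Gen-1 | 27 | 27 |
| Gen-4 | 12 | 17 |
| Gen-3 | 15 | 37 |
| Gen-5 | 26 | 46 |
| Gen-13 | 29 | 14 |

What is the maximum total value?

Sort by value density: Gen-24 48/11≈4.36, Gen-3 37/15≈2.47, Gen-9 38/17≈2.24, Gen-5 46/26≈1.77, Gen-4 17/12≈1.42, Gen-1 27/27≈1, Gen-13 14/29≈0.483.
Gen-24: take in full, 11 L for value 48 ; 81 left.
Take all of Gen-3 (15 L, value 37) ; 66 L left.
All 17 L of Gen-9 fit (value 38) ; 49 remain.
All 26 L of Gen-5 fit (value 46) ; 23 remain.
Gen-4: take in full, 12 L for value 17 ; 11 left.
Fill the last 11 L with part of Gen-1: 11/27 of it earns 11.
Total value = 197.

197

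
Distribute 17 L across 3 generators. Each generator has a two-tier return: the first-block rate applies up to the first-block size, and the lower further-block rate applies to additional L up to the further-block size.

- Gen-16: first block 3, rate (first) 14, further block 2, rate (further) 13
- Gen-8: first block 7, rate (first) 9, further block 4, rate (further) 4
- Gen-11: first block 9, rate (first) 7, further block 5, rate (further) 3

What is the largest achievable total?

166

Rank every tier by rate: Gen-16/first 14 > Gen-16/second 13 > Gen-8/first 9 > Gen-11/first 7 > Gen-8/second 4 > Gen-11/second 3.
Fill Gen-16 first block (3 at 14) — 14 left.
Gen-16 second at 13: fill all 2 — 12 left.
Fill Gen-8 first block (7 at 9) — 5 left.
Gen-11/first: +5 of 9 at 7; pool empty.
Total = 14×3 + 13×2 + 9×7 + 7×5 = 166.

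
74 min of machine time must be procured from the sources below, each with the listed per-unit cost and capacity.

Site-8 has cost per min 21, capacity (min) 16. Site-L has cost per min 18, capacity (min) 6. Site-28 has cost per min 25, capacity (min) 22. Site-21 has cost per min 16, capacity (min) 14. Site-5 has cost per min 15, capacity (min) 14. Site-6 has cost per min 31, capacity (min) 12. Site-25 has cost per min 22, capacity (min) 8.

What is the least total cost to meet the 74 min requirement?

Fill from the cheapest source first.
Take 14 from Site-5 at 15 — need 60 more.
Site-21 (16): use full 14 — 46 min to go.
Site-L (18): use full 6 — 40 min to go.
Site-8 at 21: take all 16 min — 24 still needed.
Take 8 from Site-25 at 22 — need 16 more.
Site-28 at 25: take 16 of its 22 — requirement met.
Site-6: unused.
Cost = 14×15 + 14×16 + 6×18 + 16×21 + 8×22 + 16×25 = 1454.

1454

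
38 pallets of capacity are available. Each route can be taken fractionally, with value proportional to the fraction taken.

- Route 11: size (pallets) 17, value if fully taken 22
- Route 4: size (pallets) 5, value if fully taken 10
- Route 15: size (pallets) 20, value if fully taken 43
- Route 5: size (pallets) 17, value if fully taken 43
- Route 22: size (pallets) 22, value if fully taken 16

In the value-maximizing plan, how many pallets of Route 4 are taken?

Sort by value density: Route 5 43/17≈2.53, Route 15 43/20≈2.15, Route 4 10/5≈2, Route 11 22/17≈1.29, Route 22 16/22≈0.727.
Route 5: take in full, 17 pallets for value 43 — 21 left.
All 20 pallets of Route 15 fit (value 43) — 1 remain.
Fill the last 1 pallets with part of Route 4: 1/5 of it earns 2.

1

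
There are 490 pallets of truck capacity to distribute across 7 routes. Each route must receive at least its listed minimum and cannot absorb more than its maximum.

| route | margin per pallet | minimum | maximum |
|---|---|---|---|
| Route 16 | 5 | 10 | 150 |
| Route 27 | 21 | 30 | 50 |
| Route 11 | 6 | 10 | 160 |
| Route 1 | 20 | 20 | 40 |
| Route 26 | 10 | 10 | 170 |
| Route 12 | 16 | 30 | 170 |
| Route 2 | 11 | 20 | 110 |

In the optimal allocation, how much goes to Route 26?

100

Meeting every minimum uses 10+30+10+20+10+30+20 = 130 pallets, leaving 360.
Order the routes by margin per pallet: Route 27 21 > Route 1 20 > Route 12 16 > Route 2 11 > Route 26 10 > Route 11 6 > Route 16 5.
Route 27 takes 20 more to reach its cap of 50 ; 340 left.
Give Route 1 20 more to hit its cap of 40 ; 320 left.
Route 12: +140 to 170 (cap) ; 180 left.
Give Route 2 90 more to hit its cap of 110 ; 90 left.
Route 26: +90 (room for 160) → 100. Pool exhausted.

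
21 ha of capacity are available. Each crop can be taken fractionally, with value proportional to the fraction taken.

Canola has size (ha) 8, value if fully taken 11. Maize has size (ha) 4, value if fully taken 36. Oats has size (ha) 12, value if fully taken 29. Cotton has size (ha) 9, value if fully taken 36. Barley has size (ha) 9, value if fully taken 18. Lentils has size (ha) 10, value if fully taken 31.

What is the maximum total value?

96.8

Rank by value-to-size ratio: Maize 36/4≈9, Cotton 36/9≈4, Lentils 31/10≈3.1, Oats 29/12≈2.42, Barley 18/9≈2, Canola 11/8≈1.38.
Maize: take in full, 4 ha for value 36 → 17 left.
Take all of Cotton (9 ha, value 36) → 8 ha left.
Only 8 ha remain; take 8/10 of Lentils for value 31×8/10 = 24.8.
Total value = 96.8.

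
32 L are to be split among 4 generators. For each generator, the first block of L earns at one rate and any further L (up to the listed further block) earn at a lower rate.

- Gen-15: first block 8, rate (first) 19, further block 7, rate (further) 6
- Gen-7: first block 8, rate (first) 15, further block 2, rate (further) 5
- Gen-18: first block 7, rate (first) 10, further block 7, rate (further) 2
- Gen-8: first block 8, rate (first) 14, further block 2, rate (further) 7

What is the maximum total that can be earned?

Treat each block as its own option and order by rate: Gen-15/tier1 19 > Gen-7/tier1 15 > Gen-8/tier1 14 > Gen-18/tier1 10 > Gen-8/tier2 7 > Gen-15/tier2 6 > Gen-7/tier2 5 > Gen-18/tier2 2.
Gen-15/tier1 (19): +8 ; 24 left.
Gen-7/tier1 (15): +8 ; 16 left.
Fill Gen-8 tier1 block (8 at 14) ; 8 left.
Gen-18 tier1 at 10: fill all 7 ; 1 left.
Gen-8/tier2: +1 of 2 at 7; pool empty.
Total = 19×8 + 15×8 + 14×8 + 10×7 + 7×1 = 461.

461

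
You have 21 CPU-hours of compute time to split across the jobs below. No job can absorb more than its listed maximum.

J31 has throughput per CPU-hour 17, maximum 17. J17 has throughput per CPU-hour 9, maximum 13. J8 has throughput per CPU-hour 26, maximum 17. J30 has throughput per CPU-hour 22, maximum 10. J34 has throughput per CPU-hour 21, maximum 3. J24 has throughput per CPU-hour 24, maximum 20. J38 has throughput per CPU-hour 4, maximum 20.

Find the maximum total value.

Order the jobs by throughput per CPU-hour: J8 26 > J24 24 > J30 22 > J34 21 > J31 17 > J17 9 > J38 4.
Give J8 17 to hit its cap of 17 → 4 left.
J24: +4 (room for 20) → 4. Pool exhausted.
Total = 26×17 + 24×4 = 538.

538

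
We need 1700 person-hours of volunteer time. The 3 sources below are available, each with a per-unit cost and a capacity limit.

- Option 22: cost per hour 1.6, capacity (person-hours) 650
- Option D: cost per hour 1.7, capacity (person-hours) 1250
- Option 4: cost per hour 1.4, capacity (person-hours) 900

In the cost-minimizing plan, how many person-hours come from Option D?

150

Fill from the cheapest source first.
Option 4 (1.4): use full 900 — 800 person-hours to go.
Option 22 (1.6): use full 650 — 150 person-hours to go.
Option D at 1.7: take 150 of its 1250 — requirement met.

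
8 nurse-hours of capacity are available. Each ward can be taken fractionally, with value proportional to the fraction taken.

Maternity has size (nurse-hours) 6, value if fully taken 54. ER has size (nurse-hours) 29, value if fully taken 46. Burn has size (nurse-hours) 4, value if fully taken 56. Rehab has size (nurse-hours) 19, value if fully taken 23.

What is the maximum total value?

92

Sort by value density: Burn 56/4≈14, Maternity 54/6≈9, ER 46/29≈1.59, Rehab 23/19≈1.21.
Take all of Burn (4 nurse-hours, value 56) — 4 nurse-hours left.
Fill the last 4 nurse-hours with part of Maternity: 4/6 of it earns 36.
Total value = 92.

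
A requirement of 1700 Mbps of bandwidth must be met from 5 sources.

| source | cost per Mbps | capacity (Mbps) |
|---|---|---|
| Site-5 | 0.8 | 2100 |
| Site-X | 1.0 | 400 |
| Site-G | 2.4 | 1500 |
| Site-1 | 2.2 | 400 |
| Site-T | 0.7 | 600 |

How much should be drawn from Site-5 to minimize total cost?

1100

Fill from the cheapest source first.
Take 600 from Site-T at 0.7 ; need 1100 more.
Take 1100 from Site-5 at 0.8 to finish.
Site-X, Site-1, Site-G: unused.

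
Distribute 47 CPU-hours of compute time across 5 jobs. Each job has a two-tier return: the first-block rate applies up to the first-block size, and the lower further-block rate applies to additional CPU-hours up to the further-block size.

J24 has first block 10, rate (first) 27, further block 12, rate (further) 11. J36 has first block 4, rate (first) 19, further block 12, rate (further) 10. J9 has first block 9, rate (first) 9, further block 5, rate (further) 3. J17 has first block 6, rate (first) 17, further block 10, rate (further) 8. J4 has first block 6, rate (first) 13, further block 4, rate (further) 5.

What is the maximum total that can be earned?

Order all 10 blocks by rate: J24/T1 27 > J36/T1 19 > J17/T1 17 > J4/T1 13 > J24/T2 11 > J36/T2 10 > J9/T1 9 > J17/T2 8 > J4/T2 5 > J9/T2 3.
J24 T1 at 27: fill all 10 ; 37 left.
Fill J36 T1 block (4 at 19) ; 33 left.
J17/T1 (17): +6 ; 27 left.
Fill J4 T1 block (6 at 13) ; 21 left.
J24 T2 at 11: fill all 12 ; 9 left.
J36/T2: +9 of 12 at 10; pool empty.
Total = 27×10 + 19×4 + 17×6 + 13×6 + 11×12 + 10×9 = 748.

748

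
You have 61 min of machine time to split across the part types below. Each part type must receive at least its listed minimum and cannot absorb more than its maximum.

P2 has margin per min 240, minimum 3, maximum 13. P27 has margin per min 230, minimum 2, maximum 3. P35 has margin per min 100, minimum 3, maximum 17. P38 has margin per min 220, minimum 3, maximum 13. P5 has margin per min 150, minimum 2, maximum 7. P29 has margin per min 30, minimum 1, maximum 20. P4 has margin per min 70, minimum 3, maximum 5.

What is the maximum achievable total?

9860

Meeting every minimum uses 3+2+3+3+2+1+3 = 17 min, leaving 44.
Highest margin per min first: P2 240 > P27 230 > P38 220 > P5 150 > P35 100 > P4 70 > P29 30.
P2: +10 to 13 (cap) — 34 left.
Give P27 1 more to hit its cap of 3 — 33 left.
Give P38 10 more to hit its cap of 13 — 23 left.
Give P5 5 more to hit its cap of 7 — 18 left.
Give P35 14 more to hit its cap of 17 — 4 left.
P4: +2 to 5 (cap) — 2 left.
P29: +2 (room for 19) → 3. Pool exhausted.
Total = 240×13 + 230×3 + 100×17 + 220×13 + 150×7 + 30×3 + 70×5 = 9860.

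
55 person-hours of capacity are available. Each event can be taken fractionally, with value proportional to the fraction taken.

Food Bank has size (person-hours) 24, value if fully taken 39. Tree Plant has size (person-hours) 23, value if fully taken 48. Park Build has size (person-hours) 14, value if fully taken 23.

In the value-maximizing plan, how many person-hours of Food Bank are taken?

18

Rank by value-to-size ratio: Tree Plant 48/23≈2.09, Park Build 23/14≈1.64, Food Bank 39/24≈1.62.
All 23 person-hours of Tree Plant fit (value 48) — 32 remain.
Take all of Park Build (14 person-hours, value 23) — 18 person-hours left.
18 person-hours left: a 18/24 share of Food Bank gives 39×18/24 = 29.25.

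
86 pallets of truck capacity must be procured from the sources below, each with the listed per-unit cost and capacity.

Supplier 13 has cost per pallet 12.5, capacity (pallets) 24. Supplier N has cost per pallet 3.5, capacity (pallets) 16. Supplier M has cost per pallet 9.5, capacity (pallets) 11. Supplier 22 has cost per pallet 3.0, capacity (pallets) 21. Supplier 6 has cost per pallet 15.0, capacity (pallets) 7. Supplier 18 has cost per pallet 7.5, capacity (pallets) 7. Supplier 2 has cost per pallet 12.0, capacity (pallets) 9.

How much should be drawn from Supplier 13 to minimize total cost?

22

Cheapest first:
Supplier 22 at 3.0: take all 21 pallets — 65 still needed.
Supplier N at 3.5: take all 16 pallets — 49 still needed.
Supplier 18 at 7.5: take all 7 pallets — 42 still needed.
Take 11 from Supplier M at 9.5 — need 31 more.
Take 9 from Supplier 2 at 12.0 — need 22 more.
Supplier 13 (12.5): take the remaining 22 — done.
Supplier 6: unused.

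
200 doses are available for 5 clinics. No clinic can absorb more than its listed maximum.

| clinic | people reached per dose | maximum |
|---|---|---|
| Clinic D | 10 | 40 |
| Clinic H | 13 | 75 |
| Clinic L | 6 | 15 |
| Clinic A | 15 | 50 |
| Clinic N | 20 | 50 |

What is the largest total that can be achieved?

2975

Order the clinics by people reached per dose: Clinic N 20 > Clinic A 15 > Clinic H 13 > Clinic D 10 > Clinic L 6.
Clinic N takes 50 to reach its cap of 50 — 150 left.
Give Clinic A 50 to hit its cap of 50 — 100 left.
Give Clinic H 75 to hit its cap of 75 — 25 left.
Only 25 left; Clinic D takes them to reach 25.
Total = 10×25 + 13×75 + 15×50 + 20×50 = 2975.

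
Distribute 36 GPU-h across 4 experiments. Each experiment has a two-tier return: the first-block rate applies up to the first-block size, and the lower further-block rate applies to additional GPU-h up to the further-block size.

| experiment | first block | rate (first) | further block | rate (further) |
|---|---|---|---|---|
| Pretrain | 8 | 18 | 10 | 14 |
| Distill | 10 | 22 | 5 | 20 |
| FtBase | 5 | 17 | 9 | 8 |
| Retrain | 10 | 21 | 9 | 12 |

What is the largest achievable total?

Treat each block as its own option and order by rate: Distill/first 22 > Retrain/first 21 > Distill/second 20 > Pretrain/first 18 > FtBase/first 17 > Pretrain/second 14 > Retrain/second 12 > FtBase/second 8.
Distill/first (22): +10 — 26 left.
Fill Retrain first block (10 at 21) — 16 left.
Distill/second (20): +5 — 11 left.
Pretrain first at 18: fill all 8 — 3 left.
FtBase first at 17: only 3 left, fill 3.
Total = 22×10 + 21×10 + 20×5 + 18×8 + 17×3 = 725.

725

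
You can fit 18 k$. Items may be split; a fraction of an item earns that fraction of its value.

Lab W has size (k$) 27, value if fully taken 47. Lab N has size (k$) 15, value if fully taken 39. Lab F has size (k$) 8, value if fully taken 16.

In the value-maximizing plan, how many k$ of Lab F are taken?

Rank by value-to-size ratio: Lab N 39/15≈2.6, Lab F 16/8≈2, Lab W 47/27≈1.74.
Lab N: take in full, 15 k$ for value 39 — 3 left.
Fill the last 3 k$ with part of Lab F: 3/8 of it earns 6.

3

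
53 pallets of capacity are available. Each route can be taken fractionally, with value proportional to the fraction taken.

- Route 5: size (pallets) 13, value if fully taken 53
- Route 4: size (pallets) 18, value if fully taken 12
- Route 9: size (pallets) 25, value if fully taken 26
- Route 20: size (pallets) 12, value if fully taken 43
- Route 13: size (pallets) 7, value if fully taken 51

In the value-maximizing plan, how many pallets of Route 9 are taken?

Sort by value density: Route 13 51/7≈7.29, Route 5 53/13≈4.08, Route 20 43/12≈3.58, Route 9 26/25≈1.04, Route 4 12/18≈0.667.
All 7 pallets of Route 13 fit (value 51) → 46 remain.
All 13 pallets of Route 5 fit (value 53) → 33 remain.
Take all of Route 20 (12 pallets, value 43) → 21 pallets left.
21 pallets left: a 21/25 share of Route 9 gives 26×21/25 = 21.84.

21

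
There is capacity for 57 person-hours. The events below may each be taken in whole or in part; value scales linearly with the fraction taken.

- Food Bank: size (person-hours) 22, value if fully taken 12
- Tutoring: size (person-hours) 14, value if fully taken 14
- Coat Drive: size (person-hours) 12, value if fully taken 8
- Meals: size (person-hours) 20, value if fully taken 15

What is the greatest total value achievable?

43

Rank by value-to-size ratio: Tutoring 14/14≈1, Meals 15/20≈0.75, Coat Drive 8/12≈0.667, Food Bank 12/22≈0.545.
All 14 person-hours of Tutoring fit (value 14) — 43 remain.
All 20 person-hours of Meals fit (value 15) — 23 remain.
All 12 person-hours of Coat Drive fit (value 8) — 11 remain.
11 person-hours left: a 11/22 share of Food Bank gives 12×11/22 = 6.
Total value = 43.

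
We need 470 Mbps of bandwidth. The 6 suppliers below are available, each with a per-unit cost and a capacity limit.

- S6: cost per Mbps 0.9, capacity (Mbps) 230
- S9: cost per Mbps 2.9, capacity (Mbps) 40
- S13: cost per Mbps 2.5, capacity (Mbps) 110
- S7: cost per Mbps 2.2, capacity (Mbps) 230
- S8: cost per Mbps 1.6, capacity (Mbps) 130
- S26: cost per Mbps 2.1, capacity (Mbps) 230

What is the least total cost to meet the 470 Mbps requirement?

Use suppliers in increasing cost order.
S6 (0.9): use full 230 ; 240 Mbps to go.
Take 130 from S8 at 1.6 ; need 110 more.
Take 110 from S26 at 2.1 to finish.
S7, S13, S9: unused.
Cost = 230×0.9 + 130×1.6 + 110×2.1 = 646.

646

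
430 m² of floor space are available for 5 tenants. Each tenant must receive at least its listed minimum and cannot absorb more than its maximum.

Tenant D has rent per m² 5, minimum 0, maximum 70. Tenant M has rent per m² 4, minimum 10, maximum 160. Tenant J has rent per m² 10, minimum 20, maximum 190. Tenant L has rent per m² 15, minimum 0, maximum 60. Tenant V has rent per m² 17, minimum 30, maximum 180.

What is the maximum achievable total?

Meeting every minimum uses 0+10+20+0+30 = 60 m², leaving 370.
Highest rent per m² first: Tenant V 17 > Tenant L 15 > Tenant J 10 > Tenant D 5 > Tenant M 4.
Tenant V: +150 to 180 (cap) — 220 left.
Tenant L: +60 to 60 (cap) — 160 left.
Tenant J has room for 170 more but only 160 remain, so it gets 180.
Total = 4×10 + 10×180 + 15×60 + 17×180 = 5800.

5800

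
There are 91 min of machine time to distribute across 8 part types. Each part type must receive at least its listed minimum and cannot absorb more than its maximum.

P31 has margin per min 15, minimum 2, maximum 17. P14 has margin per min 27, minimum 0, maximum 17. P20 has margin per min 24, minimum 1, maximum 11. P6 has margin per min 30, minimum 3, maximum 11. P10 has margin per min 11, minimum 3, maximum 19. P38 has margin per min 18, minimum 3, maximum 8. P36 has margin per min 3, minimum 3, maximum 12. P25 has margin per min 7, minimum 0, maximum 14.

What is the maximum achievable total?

Meeting every minimum uses 2+0+1+3+3+3+3+0 = 15 min, leaving 76.
Highest margin per min first: P6 30 > P14 27 > P20 24 > P38 18 > P31 15 > P10 11 > P25 7 > P36 3.
P6: +8 to 11 (cap) → 68 left.
P14 takes 17 more to reach its cap of 17 → 51 left.
P20 takes 10 more to reach its cap of 11 → 41 left.
P38 takes 5 more to reach its cap of 8 → 36 left.
Give P31 15 more to hit its cap of 17 → 21 left.
Give P10 16 more to hit its cap of 19 → 5 left.
P25: +5 (room for 14) → 5. Pool exhausted.
Total = 15×17 + 27×17 + 24×11 + 30×11 + 11×19 + 18×8 + 3×3 + 7×5 = 1705.

1705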